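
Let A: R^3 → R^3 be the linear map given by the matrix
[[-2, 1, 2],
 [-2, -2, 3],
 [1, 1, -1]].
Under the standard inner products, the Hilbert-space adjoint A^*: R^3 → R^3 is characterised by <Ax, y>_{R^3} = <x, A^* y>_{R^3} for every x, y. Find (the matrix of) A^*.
A^* = A^T =
[[-2, -2, 1],
 [1, -2, 1],
 [2, 3, -1]]

For real matrices with standard dot products, the defining identity <Ax, y> = <x, A^* y> gives (Ax)^T y = x^T (A^*) y, i.e. x^T A^T y = x^T (A^*) y. Since this holds for all x, y, we must have A^* = A^T. Therefore
A^* =
[[-2, -2, 1],
 [1, -2, 1],
 [2, 3, -1]].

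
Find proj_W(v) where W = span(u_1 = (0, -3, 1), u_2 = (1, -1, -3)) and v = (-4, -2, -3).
proj_W(v) = (7/11, -169/110, -177/110)

Set up U = [u_1 | ... | u_2] ∈ R^(3×2). The projector onto W = col(U) is P = U (U^T U)^(-1) U^T.
Compute U^T U =
  [10, 0]
  [0, 11],
and U^T v = (3, 7).
Solve U^T U · c = U^T v for the coefficients: c = (3/10, 7/11). The projection is proj_W(v) = U c.
Check: (v - proj_W(v)) · u_1 = 0  (should be 0).
Check: (v - proj_W(v)) · u_2 = 0  (should be 0).
Result: proj_W(v) = (7/11, -169/110, -177/110).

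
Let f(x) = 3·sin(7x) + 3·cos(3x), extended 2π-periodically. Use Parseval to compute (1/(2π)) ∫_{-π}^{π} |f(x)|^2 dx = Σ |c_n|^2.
Σ |c_n|^2 = 9

Expand |f|^2 and use orthogonality of {sin(nx), cos(mx)} on [-π, π]:
  ∫_{-π}^{π} sin(nx)^2 dx = π, ∫ cos(mx)^2 dx = π, and cross terms integrate to 0.
So ∫_{-π}^{π} f(x)^2 dx = 3^2 · π + 3^2 · π = (9 + 9)π.
Divide by 2π: (9 + 9)/2 = 9.
By Parseval, this equals Σ |c_n|^2.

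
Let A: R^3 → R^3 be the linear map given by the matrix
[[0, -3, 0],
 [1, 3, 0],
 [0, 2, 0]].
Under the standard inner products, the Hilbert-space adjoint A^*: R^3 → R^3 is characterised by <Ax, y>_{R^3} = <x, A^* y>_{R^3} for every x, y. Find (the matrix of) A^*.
A^* = A^T =
[[0, 1, 0],
 [-3, 3, 2],
 [0, 0, 0]]

For real matrices with standard dot products, the defining identity <Ax, y> = <x, A^* y> gives (Ax)^T y = x^T (A^*) y, i.e. x^T A^T y = x^T (A^*) y. Since this holds for all x, y, we must have A^* = A^T. Therefore
A^* =
[[0, 1, 0],
 [-3, 3, 2],
 [0, 0, 0]].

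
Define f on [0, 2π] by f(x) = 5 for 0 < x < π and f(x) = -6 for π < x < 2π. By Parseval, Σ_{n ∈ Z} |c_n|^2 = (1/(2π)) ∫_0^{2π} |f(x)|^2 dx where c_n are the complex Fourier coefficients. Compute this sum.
Σ |c_n|^2 = 61/2

Parseval equates the L^2 energy of f (normalised by 1/(2π)) with the ℓ^2 sum of its Fourier coefficients: (1/(2π)) ∫_0^{2π} |f|^2 = Σ |c_n|^2.
Compute the left side: (1/(2π)) [∫_0^π 5^2 dx + ∫_π^{2π} (-6)^2 dx] = (1/(2π)) · (25π + 36π) = (25 + 36)/2 = 61/2.
So Σ_{n ∈ Z} |c_n|^2 = 61/2.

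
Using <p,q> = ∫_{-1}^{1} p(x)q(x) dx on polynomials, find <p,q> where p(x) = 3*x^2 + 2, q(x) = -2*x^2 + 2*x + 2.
<p,q> = 104/15

Expand the product: p(x)·q(x) = -6*x^4 + 6*x^3 + 2*x^2 + 4*x + 4.
∫_{-1}^{1} of each monomial x^k gives [2/(k+1) if k even, 0 if k odd]. Integrating term-by-term (or equivalently evaluating the antiderivative F(x) = -6*x^5/5 + 3*x^4/2 + 2*x^3/3 + 2*x^2 + 4*x at the endpoints):
  F(1) − F(−1) = 209/30 − (1/30) = 104/15.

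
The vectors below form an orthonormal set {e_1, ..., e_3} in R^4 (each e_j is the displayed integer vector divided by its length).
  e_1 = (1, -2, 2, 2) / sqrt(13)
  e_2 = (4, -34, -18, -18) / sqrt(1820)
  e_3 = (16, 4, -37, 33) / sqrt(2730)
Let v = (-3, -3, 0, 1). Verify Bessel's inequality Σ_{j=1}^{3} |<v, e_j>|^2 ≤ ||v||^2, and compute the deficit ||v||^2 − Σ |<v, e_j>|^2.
Σ |<v, e_j>|^2 = 131/26; ||v||^2 = 19; deficit = 363/26

Write each e_j = u_j / sqrt(<u_j, u_j>) where u_j is the displayed integer vector. Then <v, e_j> = <v, u_j> / sqrt(<u_j, u_j>), so |<v, e_j>|^2 = <v, u_j>^2 / <u_j, u_j>.
Coefficients: <v, e_1> = 5/sqrt(13), <v, e_2> = 72/sqrt(1820), <v, e_3> = -27/sqrt(2730).
Square and sum: Σ |<v, e_j>|^2 = 131/26.
Compute ||v||^2 = v·v = 19.
Deficit = 19 − 131/26 = 363/26 ≥ 0, confirming Bessel's inequality. (The deficit equals ||v − Σ <v,e_j> e_j||^2, the squared distance from v to span{e_j}.)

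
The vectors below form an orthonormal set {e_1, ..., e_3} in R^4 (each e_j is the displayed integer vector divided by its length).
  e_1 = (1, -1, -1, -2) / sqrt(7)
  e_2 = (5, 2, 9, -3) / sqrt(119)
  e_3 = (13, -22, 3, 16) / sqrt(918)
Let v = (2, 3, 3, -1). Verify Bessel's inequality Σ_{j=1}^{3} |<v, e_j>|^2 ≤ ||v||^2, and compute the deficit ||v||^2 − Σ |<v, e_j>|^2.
Σ |<v, e_j>|^2 = 1121/54; ||v||^2 = 23; deficit = 121/54

Write each e_j = u_j / sqrt(<u_j, u_j>) where u_j is the displayed integer vector. Then <v, e_j> = <v, u_j> / sqrt(<u_j, u_j>), so |<v, e_j>|^2 = <v, u_j>^2 / <u_j, u_j>.
Coefficients: <v, e_1> = -2/sqrt(7), <v, e_2> = 46/sqrt(119), <v, e_3> = -47/sqrt(918).
Square and sum: Σ |<v, e_j>|^2 = 1121/54.
Compute ||v||^2 = v·v = 23.
Deficit = 23 − 1121/54 = 121/54 ≥ 0, confirming Bessel's inequality. (The deficit equals ||v − Σ <v,e_j> e_j||^2, the squared distance from v to span{e_j}.)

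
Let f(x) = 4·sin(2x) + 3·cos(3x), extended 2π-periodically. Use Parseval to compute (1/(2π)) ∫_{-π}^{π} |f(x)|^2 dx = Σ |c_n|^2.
Σ |c_n|^2 = 25/2

Expand |f|^2 and use orthogonality of {sin(nx), cos(mx)} on [-π, π]:
  ∫_{-π}^{π} sin(nx)^2 dx = π, ∫ cos(mx)^2 dx = π, and cross terms integrate to 0.
So ∫_{-π}^{π} f(x)^2 dx = 4^2 · π + 3^2 · π = (16 + 9)π.
Divide by 2π: (16 + 9)/2 = 25/2.
By Parseval, this equals Σ |c_n|^2.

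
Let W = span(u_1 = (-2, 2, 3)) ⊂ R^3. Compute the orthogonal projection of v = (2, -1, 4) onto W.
proj_W(v) = (-12/17, 12/17, 18/17)

Set up U = [u_1 | ... | u_1] ∈ R^(3×1). The projector onto W = col(U) is P = U (U^T U)^(-1) U^T.
Compute U^T U =
  [17],
and U^T v = (6).
Solve U^T U · c = U^T v for the coefficients: c = (6/17). The projection is proj_W(v) = U c.
Check: (v - proj_W(v)) · u_1 = 0  (should be 0).
Result: proj_W(v) = (-12/17, 12/17, 18/17).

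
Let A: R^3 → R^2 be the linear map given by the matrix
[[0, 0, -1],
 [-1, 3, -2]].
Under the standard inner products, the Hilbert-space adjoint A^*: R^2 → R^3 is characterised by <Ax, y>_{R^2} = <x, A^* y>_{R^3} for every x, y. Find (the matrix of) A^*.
A^* = A^T =
[[0, -1],
 [0, 3],
 [-1, -2]]

For real matrices with standard dot products, the defining identity <Ax, y> = <x, A^* y> gives (Ax)^T y = x^T (A^*) y, i.e. x^T A^T y = x^T (A^*) y. Since this holds for all x, y, we must have A^* = A^T. Therefore
A^* =
[[0, -1],
 [0, 3],
 [-1, -2]].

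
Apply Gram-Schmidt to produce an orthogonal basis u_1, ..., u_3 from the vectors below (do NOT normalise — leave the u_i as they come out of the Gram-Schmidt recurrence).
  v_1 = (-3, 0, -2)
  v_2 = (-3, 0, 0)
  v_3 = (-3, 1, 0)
Orthogonal basis:
  u_1 = (-3, 0, -2)
  u_2 = (-12/13, 0, 18/13)
  u_3 = (0, 1, 0)

Apply the Gram-Schmidt recurrence
  u_1 = v_1
  u_i = v_i − Σ_{j<i} ((v_i · u_j) / (u_j · u_j)) · u_j.

Step by step this gives:
  u_1 = (-3, 0, -2)
  u_2 = (-12/13, 0, 18/13)
  u_3 = (0, 1, 0)

Orthogonality check:
  u_2 · u_1 = 0 (should be 0)
  u_3 · u_1 = 0 (should be 0)
  u_3 · u_2 = 0 (should be 0)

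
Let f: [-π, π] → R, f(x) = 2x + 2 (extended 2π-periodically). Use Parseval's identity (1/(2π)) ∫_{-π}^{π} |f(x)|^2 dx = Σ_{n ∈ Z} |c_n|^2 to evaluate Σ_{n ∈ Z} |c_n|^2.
Σ |c_n|^2 = 4π^2/3 + 4

Expand and integrate term by term over [-π, π]:
  ∫ (2x)^2 dx = 4·(2π^3/3); ∫ 2·2·(2)·x dx = 0 (odd integrand); ∫ 2^2 dx = 4·2π.
So (1/(2π)) ∫_{-π}^{π} (2x + 2)^2 dx = 4π^2/3 + 4 = 4π^2/3 + 4.
Parseval ⇒ Σ |c_n|^2 = 4π^2/3 + 4.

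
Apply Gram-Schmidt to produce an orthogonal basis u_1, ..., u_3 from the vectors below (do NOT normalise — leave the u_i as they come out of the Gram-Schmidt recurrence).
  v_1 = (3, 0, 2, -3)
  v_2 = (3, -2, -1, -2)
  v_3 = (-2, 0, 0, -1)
Orthogonal basis:
  u_1 = (3, 0, 2, -3)
  u_2 = (27/22, -2, -24/11, -5/22)
  u_3 = (-301/227, -98/227, -45/227, -331/227)

Apply the Gram-Schmidt recurrence
  u_1 = v_1
  u_i = v_i − Σ_{j<i} ((v_i · u_j) / (u_j · u_j)) · u_j.

Step by step this gives:
  u_1 = (3, 0, 2, -3)
  u_2 = (27/22, -2, -24/11, -5/22)
  u_3 = (-301/227, -98/227, -45/227, -331/227)

Orthogonality check:
  u_2 · u_1 = 0 (should be 0)
  u_3 · u_1 = 0 (should be 0)
  u_3 · u_2 = 0 (should be 0)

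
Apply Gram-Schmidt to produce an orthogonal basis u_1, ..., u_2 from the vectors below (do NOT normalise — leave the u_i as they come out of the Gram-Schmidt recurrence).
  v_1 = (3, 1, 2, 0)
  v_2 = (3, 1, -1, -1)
Orthogonal basis:
  u_1 = (3, 1, 2, 0)
  u_2 = (9/7, 3/7, -15/7, -1)

Apply the Gram-Schmidt recurrence
  u_1 = v_1
  u_i = v_i − Σ_{j<i} ((v_i · u_j) / (u_j · u_j)) · u_j.

Step by step this gives:
  u_1 = (3, 1, 2, 0)
  u_2 = (9/7, 3/7, -15/7, -1)

Orthogonality check:
  u_2 · u_1 = 0 (should be 0)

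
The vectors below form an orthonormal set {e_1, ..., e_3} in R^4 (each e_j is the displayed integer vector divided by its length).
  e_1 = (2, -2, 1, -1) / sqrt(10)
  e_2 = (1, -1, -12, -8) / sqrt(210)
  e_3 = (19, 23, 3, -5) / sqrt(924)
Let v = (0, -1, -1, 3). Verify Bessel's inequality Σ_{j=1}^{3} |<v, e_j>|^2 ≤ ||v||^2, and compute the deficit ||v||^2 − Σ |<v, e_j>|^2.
Σ |<v, e_j>|^2 = 123/44; ||v||^2 = 11; deficit = 361/44

Write each e_j = u_j / sqrt(<u_j, u_j>) where u_j is the displayed integer vector. Then <v, e_j> = <v, u_j> / sqrt(<u_j, u_j>), so |<v, e_j>|^2 = <v, u_j>^2 / <u_j, u_j>.
Coefficients: <v, e_1> = -2/sqrt(10), <v, e_2> = -11/sqrt(210), <v, e_3> = -41/sqrt(924).
Square and sum: Σ |<v, e_j>|^2 = 123/44.
Compute ||v||^2 = v·v = 11.
Deficit = 11 − 123/44 = 361/44 ≥ 0, confirming Bessel's inequality. (The deficit equals ||v − Σ <v,e_j> e_j||^2, the squared distance from v to span{e_j}.)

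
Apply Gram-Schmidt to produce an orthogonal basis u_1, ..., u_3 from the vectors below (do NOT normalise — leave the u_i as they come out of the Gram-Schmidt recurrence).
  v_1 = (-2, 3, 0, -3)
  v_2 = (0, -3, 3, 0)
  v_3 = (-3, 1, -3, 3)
Orthogonal basis:
  u_1 = (-2, 3, 0, -3)
  u_2 = (-9/11, -39/22, 3, -27/22)
  u_3 = (-129/35, -17/35, -17/35, 69/35)

Apply the Gram-Schmidt recurrence
  u_1 = v_1
  u_i = v_i − Σ_{j<i} ((v_i · u_j) / (u_j · u_j)) · u_j.

Step by step this gives:
  u_1 = (-2, 3, 0, -3)
  u_2 = (-9/11, -39/22, 3, -27/22)
  u_3 = (-129/35, -17/35, -17/35, 69/35)

Orthogonality check:
  u_2 · u_1 = 0 (should be 0)
  u_3 · u_1 = 0 (should be 0)
  u_3 · u_2 = 0 (should be 0)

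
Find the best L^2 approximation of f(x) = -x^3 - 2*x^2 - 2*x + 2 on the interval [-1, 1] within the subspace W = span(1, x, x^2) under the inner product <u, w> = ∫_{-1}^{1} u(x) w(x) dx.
g(x) = -2*x^2 - 13*x/5 + 2

The best approximation g ∈ W is the orthogonal projection of f onto W. Writing g = a_0 + a_1 x + a_2 x^2, the coefficients solve the normal equations G · a = b where
  G_{ij} = <φ_i, φ_j> and b_i = <f, φ_i>, with φ_0 = 1, φ_1 = x, φ_2 = x^2.
G =
  [2, 0, 2/3]
  [0, 2/3, 0]
  [2/3, 0, 2/5],
b = (8/3, -26/15, 8/15).
Solving gives a_0 = 2, a_1 = -13/5, a_2 = -2, so
  g(x) = -2*x^2 - 13*x/5 + 2.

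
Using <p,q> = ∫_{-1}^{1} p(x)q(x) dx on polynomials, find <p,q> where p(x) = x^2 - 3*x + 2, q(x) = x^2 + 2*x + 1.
<p,q> = 12/5

Expand the product: p(x)·q(x) = x^4 - x^3 - 3*x^2 + x + 2.
∫_{-1}^{1} of each monomial x^k gives [2/(k+1) if k even, 0 if k odd]. Integrating term-by-term (or equivalently evaluating the antiderivative F(x) = x^5/5 - x^4/4 - x^3 + x^2/2 + 2*x at the endpoints):
  F(1) − F(−1) = 29/20 − (-19/20) = 12/5.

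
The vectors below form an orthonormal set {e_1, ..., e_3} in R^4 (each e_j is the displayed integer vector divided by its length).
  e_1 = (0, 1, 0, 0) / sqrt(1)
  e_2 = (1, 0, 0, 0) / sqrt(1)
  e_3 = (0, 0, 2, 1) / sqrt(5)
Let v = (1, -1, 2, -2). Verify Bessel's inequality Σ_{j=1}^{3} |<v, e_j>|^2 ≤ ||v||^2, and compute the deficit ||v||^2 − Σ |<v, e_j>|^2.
Σ |<v, e_j>|^2 = 14/5; ||v||^2 = 10; deficit = 36/5

Write each e_j = u_j / sqrt(<u_j, u_j>) where u_j is the displayed integer vector. Then <v, e_j> = <v, u_j> / sqrt(<u_j, u_j>), so |<v, e_j>|^2 = <v, u_j>^2 / <u_j, u_j>.
Coefficients: <v, e_1> = -1/sqrt(1), <v, e_2> = 1/sqrt(1), <v, e_3> = 2/sqrt(5).
Square and sum: Σ |<v, e_j>|^2 = 14/5.
Compute ||v||^2 = v·v = 10.
Deficit = 10 − 14/5 = 36/5 ≥ 0, confirming Bessel's inequality. (The deficit equals ||v − Σ <v,e_j> e_j||^2, the squared distance from v to span{e_j}.)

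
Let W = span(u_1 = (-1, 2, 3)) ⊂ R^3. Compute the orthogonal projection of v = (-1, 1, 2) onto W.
proj_W(v) = (-9/14, 9/7, 27/14)

Set up U = [u_1 | ... | u_1] ∈ R^(3×1). The projector onto W = col(U) is P = U (U^T U)^(-1) U^T.
Compute U^T U =
  [14],
and U^T v = (9).
Solve U^T U · c = U^T v for the coefficients: c = (9/14). The projection is proj_W(v) = U c.
Check: (v - proj_W(v)) · u_1 = 0  (should be 0).
Result: proj_W(v) = (-9/14, 9/7, 27/14).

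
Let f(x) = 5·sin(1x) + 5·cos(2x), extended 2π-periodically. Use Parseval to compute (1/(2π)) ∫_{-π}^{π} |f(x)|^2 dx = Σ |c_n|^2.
Σ |c_n|^2 = 25

Expand |f|^2 and use orthogonality of {sin(nx), cos(mx)} on [-π, π]:
  ∫_{-π}^{π} sin(nx)^2 dx = π, ∫ cos(mx)^2 dx = π, and cross terms integrate to 0.
So ∫_{-π}^{π} f(x)^2 dx = 5^2 · π + 5^2 · π = (25 + 25)π.
Divide by 2π: (25 + 25)/2 = 25.
By Parseval, this equals Σ |c_n|^2.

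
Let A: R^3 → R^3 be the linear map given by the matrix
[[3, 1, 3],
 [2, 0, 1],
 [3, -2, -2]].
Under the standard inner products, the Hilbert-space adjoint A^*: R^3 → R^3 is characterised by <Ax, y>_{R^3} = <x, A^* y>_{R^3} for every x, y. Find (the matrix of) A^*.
A^* = A^T =
[[3, 2, 3],
 [1, 0, -2],
 [3, 1, -2]]

For real matrices with standard dot products, the defining identity <Ax, y> = <x, A^* y> gives (Ax)^T y = x^T (A^*) y, i.e. x^T A^T y = x^T (A^*) y. Since this holds for all x, y, we must have A^* = A^T. Therefore
A^* =
[[3, 2, 3],
 [1, 0, -2],
 [3, 1, -2]].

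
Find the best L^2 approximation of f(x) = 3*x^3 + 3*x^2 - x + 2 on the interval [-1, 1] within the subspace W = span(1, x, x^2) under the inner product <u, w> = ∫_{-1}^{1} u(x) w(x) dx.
g(x) = 3*x^2 + 4*x/5 + 2

The best approximation g ∈ W is the orthogonal projection of f onto W. Writing g = a_0 + a_1 x + a_2 x^2, the coefficients solve the normal equations G · a = b where
  G_{ij} = <φ_i, φ_j> and b_i = <f, φ_i>, with φ_0 = 1, φ_1 = x, φ_2 = x^2.
G =
  [2, 0, 2/3]
  [0, 2/3, 0]
  [2/3, 0, 2/5],
b = (6, 8/15, 38/15).
Solving gives a_0 = 2, a_1 = 4/5, a_2 = 3, so
  g(x) = 3*x^2 + 4*x/5 + 2.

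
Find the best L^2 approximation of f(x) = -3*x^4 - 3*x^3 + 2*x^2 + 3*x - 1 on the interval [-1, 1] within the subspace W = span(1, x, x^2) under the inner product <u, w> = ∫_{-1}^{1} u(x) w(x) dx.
g(x) = -4*x^2/7 + 6*x/5 - 26/35

The best approximation g ∈ W is the orthogonal projection of f onto W. Writing g = a_0 + a_1 x + a_2 x^2, the coefficients solve the normal equations G · a = b where
  G_{ij} = <φ_i, φ_j> and b_i = <f, φ_i>, with φ_0 = 1, φ_1 = x, φ_2 = x^2.
G =
  [2, 0, 2/3]
  [0, 2/3, 0]
  [2/3, 0, 2/5],
b = (-28/15, 4/5, -76/105).
Solving gives a_0 = -26/35, a_1 = 6/5, a_2 = -4/7, so
  g(x) = -4*x^2/7 + 6*x/5 - 26/35.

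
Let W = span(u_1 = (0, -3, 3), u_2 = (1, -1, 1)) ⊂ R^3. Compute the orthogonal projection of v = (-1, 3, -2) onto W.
proj_W(v) = (-1, 5/2, -5/2)

Set up U = [u_1 | ... | u_2] ∈ R^(3×2). The projector onto W = col(U) is P = U (U^T U)^(-1) U^T.
Compute U^T U =
  [18, 6]
  [6, 3],
and U^T v = (-15, -6).
Solve U^T U · c = U^T v for the coefficients: c = (-1/2, -1). The projection is proj_W(v) = U c.
Check: (v - proj_W(v)) · u_1 = 0  (should be 0).
Check: (v - proj_W(v)) · u_2 = 0  (should be 0).
Result: proj_W(v) = (-1, 5/2, -5/2).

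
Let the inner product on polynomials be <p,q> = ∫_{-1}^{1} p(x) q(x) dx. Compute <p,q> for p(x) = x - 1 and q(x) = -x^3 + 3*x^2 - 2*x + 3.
<p,q> = -146/15

Expand the product: p(x)·q(x) = -x^4 + 4*x^3 - 5*x^2 + 5*x - 3.
∫_{-1}^{1} of each monomial x^k gives [2/(k+1) if k even, 0 if k odd]. Integrating term-by-term (or equivalently evaluating the antiderivative F(x) = -x^5/5 + x^4 - 5*x^3/3 + 5*x^2/2 - 3*x at the endpoints):
  F(1) − F(−1) = -41/30 − (251/30) = -146/15.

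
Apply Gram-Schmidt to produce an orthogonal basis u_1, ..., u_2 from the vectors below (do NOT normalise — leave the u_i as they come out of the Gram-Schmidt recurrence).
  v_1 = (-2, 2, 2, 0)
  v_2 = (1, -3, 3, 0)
Orthogonal basis:
  u_1 = (-2, 2, 2, 0)
  u_2 = (2/3, -8/3, 10/3, 0)

Apply the Gram-Schmidt recurrence
  u_1 = v_1
  u_i = v_i − Σ_{j<i} ((v_i · u_j) / (u_j · u_j)) · u_j.

Step by step this gives:
  u_1 = (-2, 2, 2, 0)
  u_2 = (2/3, -8/3, 10/3, 0)

Orthogonality check:
  u_2 · u_1 = 0 (should be 0)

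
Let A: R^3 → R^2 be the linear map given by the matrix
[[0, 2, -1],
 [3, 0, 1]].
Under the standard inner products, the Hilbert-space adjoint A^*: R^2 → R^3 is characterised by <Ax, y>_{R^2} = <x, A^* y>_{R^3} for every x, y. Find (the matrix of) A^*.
A^* = A^T =
[[0, 3],
 [2, 0],
 [-1, 1]]

For real matrices with standard dot products, the defining identity <Ax, y> = <x, A^* y> gives (Ax)^T y = x^T (A^*) y, i.e. x^T A^T y = x^T (A^*) y. Since this holds for all x, y, we must have A^* = A^T. Therefore
A^* =
[[0, 3],
 [2, 0],
 [-1, 1]].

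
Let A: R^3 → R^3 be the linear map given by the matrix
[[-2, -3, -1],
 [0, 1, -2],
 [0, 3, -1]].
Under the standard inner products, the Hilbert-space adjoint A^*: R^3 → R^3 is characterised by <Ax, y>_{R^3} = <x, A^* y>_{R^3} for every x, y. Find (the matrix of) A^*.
A^* = A^T =
[[-2, 0, 0],
 [-3, 1, 3],
 [-1, -2, -1]]

For real matrices with standard dot products, the defining identity <Ax, y> = <x, A^* y> gives (Ax)^T y = x^T (A^*) y, i.e. x^T A^T y = x^T (A^*) y. Since this holds for all x, y, we must have A^* = A^T. Therefore
A^* =
[[-2, 0, 0],
 [-3, 1, 3],
 [-1, -2, -1]].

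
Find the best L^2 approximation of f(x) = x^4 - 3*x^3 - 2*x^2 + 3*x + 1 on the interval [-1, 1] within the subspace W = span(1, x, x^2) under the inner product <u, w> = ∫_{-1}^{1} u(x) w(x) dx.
g(x) = -8*x^2/7 + 6*x/5 + 32/35

The best approximation g ∈ W is the orthogonal projection of f onto W. Writing g = a_0 + a_1 x + a_2 x^2, the coefficients solve the normal equations G · a = b where
  G_{ij} = <φ_i, φ_j> and b_i = <f, φ_i>, with φ_0 = 1, φ_1 = x, φ_2 = x^2.
G =
  [2, 0, 2/3]
  [0, 2/3, 0]
  [2/3, 0, 2/5],
b = (16/15, 4/5, 16/105).
Solving gives a_0 = 32/35, a_1 = 6/5, a_2 = -8/7, so
  g(x) = -8*x^2/7 + 6*x/5 + 32/35.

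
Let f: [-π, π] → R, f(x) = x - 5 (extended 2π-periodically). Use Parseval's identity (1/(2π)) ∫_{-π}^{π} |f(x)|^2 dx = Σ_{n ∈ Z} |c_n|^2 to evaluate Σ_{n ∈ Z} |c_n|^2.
Σ |c_n|^2 = π^2/3 + 25

Expand and integrate term by term over [-π, π]:
  ∫ (x)^2 dx = 1·(2π^3/3); ∫ 2·1·(-5)·x dx = 0 (odd integrand); ∫ (-5)^2 dx = 25·2π.
So (1/(2π)) ∫_{-π}^{π} (x - 5)^2 dx = 1π^2/3 + 25 = π^2/3 + 25.
Parseval ⇒ Σ |c_n|^2 = π^2/3 + 25.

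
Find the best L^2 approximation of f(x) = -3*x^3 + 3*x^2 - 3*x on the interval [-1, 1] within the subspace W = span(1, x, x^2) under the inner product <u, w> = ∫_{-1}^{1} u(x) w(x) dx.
g(x) = 3*x^2 - 24*x/5

The best approximation g ∈ W is the orthogonal projection of f onto W. Writing g = a_0 + a_1 x + a_2 x^2, the coefficients solve the normal equations G · a = b where
  G_{ij} = <φ_i, φ_j> and b_i = <f, φ_i>, with φ_0 = 1, φ_1 = x, φ_2 = x^2.
G =
  [2, 0, 2/3]
  [0, 2/3, 0]
  [2/3, 0, 2/5],
b = (2, -16/5, 6/5).
Solving gives a_0 = 0, a_1 = -24/5, a_2 = 3, so
  g(x) = 3*x^2 - 24*x/5.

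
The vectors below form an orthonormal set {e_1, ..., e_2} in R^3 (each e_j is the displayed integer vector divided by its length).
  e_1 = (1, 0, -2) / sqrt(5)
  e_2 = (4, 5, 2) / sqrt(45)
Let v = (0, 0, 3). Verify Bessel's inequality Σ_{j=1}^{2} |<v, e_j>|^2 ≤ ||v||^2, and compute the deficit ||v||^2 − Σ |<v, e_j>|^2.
Σ |<v, e_j>|^2 = 8; ||v||^2 = 9; deficit = 1

Write each e_j = u_j / sqrt(<u_j, u_j>) where u_j is the displayed integer vector. Then <v, e_j> = <v, u_j> / sqrt(<u_j, u_j>), so |<v, e_j>|^2 = <v, u_j>^2 / <u_j, u_j>.
Coefficients: <v, e_1> = -6/sqrt(5), <v, e_2> = 6/sqrt(45).
Square and sum: Σ |<v, e_j>|^2 = 8.
Compute ||v||^2 = v·v = 9.
Deficit = 9 − 8 = 1 ≥ 0, confirming Bessel's inequality. (The deficit equals ||v − Σ <v,e_j> e_j||^2, the squared distance from v to span{e_j}.)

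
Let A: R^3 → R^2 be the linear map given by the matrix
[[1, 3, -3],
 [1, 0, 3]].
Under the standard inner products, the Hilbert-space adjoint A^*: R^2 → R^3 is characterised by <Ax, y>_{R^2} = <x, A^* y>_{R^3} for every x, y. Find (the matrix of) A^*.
A^* = A^T =
[[1, 1],
 [3, 0],
 [-3, 3]]

For real matrices with standard dot products, the defining identity <Ax, y> = <x, A^* y> gives (Ax)^T y = x^T (A^*) y, i.e. x^T A^T y = x^T (A^*) y. Since this holds for all x, y, we must have A^* = A^T. Therefore
A^* =
[[1, 1],
 [3, 0],
 [-3, 3]].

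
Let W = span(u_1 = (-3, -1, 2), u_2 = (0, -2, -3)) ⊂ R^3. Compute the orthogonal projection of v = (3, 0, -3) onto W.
proj_W(v) = (477/166, 27/166, -258/83)

Set up U = [u_1 | ... | u_2] ∈ R^(3×2). The projector onto W = col(U) is P = U (U^T U)^(-1) U^T.
Compute U^T U =
  [14, -4]
  [-4, 13],
and U^T v = (-15, 9).
Solve U^T U · c = U^T v for the coefficients: c = (-159/166, 33/83). The projection is proj_W(v) = U c.
Check: (v - proj_W(v)) · u_1 = 0  (should be 0).
Check: (v - proj_W(v)) · u_2 = 0  (should be 0).
Result: proj_W(v) = (477/166, 27/166, -258/83).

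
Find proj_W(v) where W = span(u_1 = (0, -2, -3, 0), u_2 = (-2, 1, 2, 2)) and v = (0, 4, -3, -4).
proj_W(v) = (244/105, 4/35, -43/105, -244/105)

Set up U = [u_1 | ... | u_2] ∈ R^(4×2). The projector onto W = col(U) is P = U (U^T U)^(-1) U^T.
Compute U^T U =
  [13, -8]
  [-8, 13],
and U^T v = (1, -10).
Solve U^T U · c = U^T v for the coefficients: c = (-67/105, -122/105). The projection is proj_W(v) = U c.
Check: (v - proj_W(v)) · u_1 = 0  (should be 0).
Check: (v - proj_W(v)) · u_2 = 0  (should be 0).
Result: proj_W(v) = (244/105, 4/35, -43/105, -244/105).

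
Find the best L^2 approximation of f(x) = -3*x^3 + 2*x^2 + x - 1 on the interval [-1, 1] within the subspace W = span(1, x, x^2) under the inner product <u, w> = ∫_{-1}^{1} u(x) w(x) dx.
g(x) = 2*x^2 - 4*x/5 - 1

The best approximation g ∈ W is the orthogonal projection of f onto W. Writing g = a_0 + a_1 x + a_2 x^2, the coefficients solve the normal equations G · a = b where
  G_{ij} = <φ_i, φ_j> and b_i = <f, φ_i>, with φ_0 = 1, φ_1 = x, φ_2 = x^2.
G =
  [2, 0, 2/3]
  [0, 2/3, 0]
  [2/3, 0, 2/5],
b = (-2/3, -8/15, 2/15).
Solving gives a_0 = -1, a_1 = -4/5, a_2 = 2, so
  g(x) = 2*x^2 - 4*x/5 - 1.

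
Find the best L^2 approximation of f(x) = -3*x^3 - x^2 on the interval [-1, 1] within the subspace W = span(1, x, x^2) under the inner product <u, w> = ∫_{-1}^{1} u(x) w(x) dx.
g(x) = -x^2 - 9*x/5

The best approximation g ∈ W is the orthogonal projection of f onto W. Writing g = a_0 + a_1 x + a_2 x^2, the coefficients solve the normal equations G · a = b where
  G_{ij} = <φ_i, φ_j> and b_i = <f, φ_i>, with φ_0 = 1, φ_1 = x, φ_2 = x^2.
G =
  [2, 0, 2/3]
  [0, 2/3, 0]
  [2/3, 0, 2/5],
b = (-2/3, -6/5, -2/5).
Solving gives a_0 = 0, a_1 = -9/5, a_2 = -1, so
  g(x) = -x^2 - 9*x/5.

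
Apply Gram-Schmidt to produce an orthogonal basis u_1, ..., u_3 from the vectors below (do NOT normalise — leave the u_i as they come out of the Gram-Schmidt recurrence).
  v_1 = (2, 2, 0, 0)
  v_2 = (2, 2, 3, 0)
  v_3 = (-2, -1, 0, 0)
Orthogonal basis:
  u_1 = (2, 2, 0, 0)
  u_2 = (0, 0, 3, 0)
  u_3 = (-1/2, 1/2, 0, 0)

Apply the Gram-Schmidt recurrence
  u_1 = v_1
  u_i = v_i − Σ_{j<i} ((v_i · u_j) / (u_j · u_j)) · u_j.

Step by step this gives:
  u_1 = (2, 2, 0, 0)
  u_2 = (0, 0, 3, 0)
  u_3 = (-1/2, 1/2, 0, 0)

Orthogonality check:
  u_2 · u_1 = 0 (should be 0)
  u_3 · u_1 = 0 (should be 0)
  u_3 · u_2 = 0 (should be 0)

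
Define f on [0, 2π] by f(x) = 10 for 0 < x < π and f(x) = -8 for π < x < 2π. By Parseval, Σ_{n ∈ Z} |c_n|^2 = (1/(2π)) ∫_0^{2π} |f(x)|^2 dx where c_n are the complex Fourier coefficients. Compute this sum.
Σ |c_n|^2 = 82

Parseval equates the L^2 energy of f (normalised by 1/(2π)) with the ℓ^2 sum of its Fourier coefficients: (1/(2π)) ∫_0^{2π} |f|^2 = Σ |c_n|^2.
Compute the left side: (1/(2π)) [∫_0^π 10^2 dx + ∫_π^{2π} (-8)^2 dx] = (1/(2π)) · (100π + 64π) = (100 + 64)/2 = 82.
So Σ_{n ∈ Z} |c_n|^2 = 82.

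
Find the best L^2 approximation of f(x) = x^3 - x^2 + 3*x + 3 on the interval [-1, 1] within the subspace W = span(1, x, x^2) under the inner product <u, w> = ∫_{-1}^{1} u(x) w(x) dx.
g(x) = -x^2 + 18*x/5 + 3

The best approximation g ∈ W is the orthogonal projection of f onto W. Writing g = a_0 + a_1 x + a_2 x^2, the coefficients solve the normal equations G · a = b where
  G_{ij} = <φ_i, φ_j> and b_i = <f, φ_i>, with φ_0 = 1, φ_1 = x, φ_2 = x^2.
G =
  [2, 0, 2/3]
  [0, 2/3, 0]
  [2/3, 0, 2/5],
b = (16/3, 12/5, 8/5).
Solving gives a_0 = 3, a_1 = 18/5, a_2 = -1, so
  g(x) = -x^2 + 18*x/5 + 3.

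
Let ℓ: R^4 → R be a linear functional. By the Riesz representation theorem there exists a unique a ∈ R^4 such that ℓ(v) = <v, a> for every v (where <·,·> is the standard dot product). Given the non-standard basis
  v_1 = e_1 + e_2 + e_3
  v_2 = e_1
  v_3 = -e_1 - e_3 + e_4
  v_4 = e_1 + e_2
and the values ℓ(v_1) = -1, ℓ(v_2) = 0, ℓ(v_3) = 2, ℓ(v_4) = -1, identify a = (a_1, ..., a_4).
a = (0, -1, 0, 2)

Write a = (a_1, ..., a_4) in the standard basis. For each basis vector v_i, ℓ(v_i) = <v_i, a> is a linear equation in the a_j's. Collect the n equations into a matrix system V a = ℓ, where row i of V is v_i (expressed in the standard basis). Since V is invertible (lower-triangular with 1s on the diagonal, up to permutation), solve by back-substitution:
  V =
[[1, 1, 1, 0],
 [1, 0, 0, 0],
 [-1, 0, -1, 1],
 [1, 1, 0, 0]]
  V a = (-1, 0, 2, -1)
Solving gives a = (0, -1, 0, 2).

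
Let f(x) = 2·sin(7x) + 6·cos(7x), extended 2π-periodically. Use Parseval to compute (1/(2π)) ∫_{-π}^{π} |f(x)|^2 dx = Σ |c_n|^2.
Σ |c_n|^2 = 20

Expand |f|^2 and use orthogonality of {sin(nx), cos(mx)} on [-π, π]:
  ∫_{-π}^{π} sin(nx)^2 dx = π, ∫ cos(mx)^2 dx = π, and cross terms integrate to 0.
So ∫_{-π}^{π} f(x)^2 dx = 2^2 · π + 6^2 · π = (4 + 36)π.
Divide by 2π: (4 + 36)/2 = 20.
By Parseval, this equals Σ |c_n|^2.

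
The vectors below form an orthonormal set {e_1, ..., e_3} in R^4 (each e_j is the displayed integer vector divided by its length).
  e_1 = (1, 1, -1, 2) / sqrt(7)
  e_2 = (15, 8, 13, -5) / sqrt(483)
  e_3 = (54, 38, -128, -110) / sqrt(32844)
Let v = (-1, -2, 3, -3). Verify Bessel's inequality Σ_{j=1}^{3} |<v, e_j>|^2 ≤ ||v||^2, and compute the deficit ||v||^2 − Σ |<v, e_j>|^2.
Σ |<v, e_j>|^2 = 2701/119; ||v||^2 = 23; deficit = 36/119

Write each e_j = u_j / sqrt(<u_j, u_j>) where u_j is the displayed integer vector. Then <v, e_j> = <v, u_j> / sqrt(<u_j, u_j>), so |<v, e_j>|^2 = <v, u_j>^2 / <u_j, u_j>.
Coefficients: <v, e_1> = -12/sqrt(7), <v, e_2> = 23/sqrt(483), <v, e_3> = -184/sqrt(32844).
Square and sum: Σ |<v, e_j>|^2 = 2701/119.
Compute ||v||^2 = v·v = 23.
Deficit = 23 − 2701/119 = 36/119 ≥ 0, confirming Bessel's inequality. (The deficit equals ||v − Σ <v,e_j> e_j||^2, the squared distance from v to span{e_j}.)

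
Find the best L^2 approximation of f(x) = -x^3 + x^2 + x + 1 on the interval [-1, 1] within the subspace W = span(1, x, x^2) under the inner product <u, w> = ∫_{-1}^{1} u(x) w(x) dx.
g(x) = x^2 + 2*x/5 + 1

The best approximation g ∈ W is the orthogonal projection of f onto W. Writing g = a_0 + a_1 x + a_2 x^2, the coefficients solve the normal equations G · a = b where
  G_{ij} = <φ_i, φ_j> and b_i = <f, φ_i>, with φ_0 = 1, φ_1 = x, φ_2 = x^2.
G =
  [2, 0, 2/3]
  [0, 2/3, 0]
  [2/3, 0, 2/5],
b = (8/3, 4/15, 16/15).
Solving gives a_0 = 1, a_1 = 2/5, a_2 = 1, so
  g(x) = x^2 + 2*x/5 + 1.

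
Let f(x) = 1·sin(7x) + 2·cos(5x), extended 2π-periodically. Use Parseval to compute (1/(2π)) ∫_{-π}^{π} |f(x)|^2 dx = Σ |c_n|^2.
Σ |c_n|^2 = 5/2

Expand |f|^2 and use orthogonality of {sin(nx), cos(mx)} on [-π, π]:
  ∫_{-π}^{π} sin(nx)^2 dx = π, ∫ cos(mx)^2 dx = π, and cross terms integrate to 0.
So ∫_{-π}^{π} f(x)^2 dx = 1^2 · π + 2^2 · π = (1 + 4)π.
Divide by 2π: (1 + 4)/2 = 5/2.
By Parseval, this equals Σ |c_n|^2.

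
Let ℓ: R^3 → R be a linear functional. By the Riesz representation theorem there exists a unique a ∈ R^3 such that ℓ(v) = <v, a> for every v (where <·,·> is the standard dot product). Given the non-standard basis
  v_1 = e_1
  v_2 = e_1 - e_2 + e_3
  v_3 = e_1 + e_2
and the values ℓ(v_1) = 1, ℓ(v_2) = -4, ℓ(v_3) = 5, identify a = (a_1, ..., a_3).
a = (1, 4, -1)

Write a = (a_1, ..., a_3) in the standard basis. For each basis vector v_i, ℓ(v_i) = <v_i, a> is a linear equation in the a_j's. Collect the n equations into a matrix system V a = ℓ, where row i of V is v_i (expressed in the standard basis). Since V is invertible (lower-triangular with 1s on the diagonal, up to permutation), solve by back-substitution:
  V =
[[1, 0, 0],
 [1, -1, 1],
 [1, 1, 0]]
  V a = (1, -4, 5)
Solving gives a = (1, 4, -1).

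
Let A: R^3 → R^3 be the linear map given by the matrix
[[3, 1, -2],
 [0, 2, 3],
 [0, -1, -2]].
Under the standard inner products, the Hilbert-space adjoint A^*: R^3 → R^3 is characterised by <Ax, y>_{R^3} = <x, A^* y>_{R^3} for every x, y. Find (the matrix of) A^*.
A^* = A^T =
[[3, 0, 0],
 [1, 2, -1],
 [-2, 3, -2]]

For real matrices with standard dot products, the defining identity <Ax, y> = <x, A^* y> gives (Ax)^T y = x^T (A^*) y, i.e. x^T A^T y = x^T (A^*) y. Since this holds for all x, y, we must have A^* = A^T. Therefore
A^* =
[[3, 0, 0],
 [1, 2, -1],
 [-2, 3, -2]].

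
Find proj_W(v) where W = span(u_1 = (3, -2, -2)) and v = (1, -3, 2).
proj_W(v) = (15/17, -10/17, -10/17)

Set up U = [u_1 | ... | u_1] ∈ R^(3×1). The projector onto W = col(U) is P = U (U^T U)^(-1) U^T.
Compute U^T U =
  [17],
and U^T v = (5).
Solve U^T U · c = U^T v for the coefficients: c = (5/17). The projection is proj_W(v) = U c.
Check: (v - proj_W(v)) · u_1 = 0  (should be 0).
Result: proj_W(v) = (15/17, -10/17, -10/17).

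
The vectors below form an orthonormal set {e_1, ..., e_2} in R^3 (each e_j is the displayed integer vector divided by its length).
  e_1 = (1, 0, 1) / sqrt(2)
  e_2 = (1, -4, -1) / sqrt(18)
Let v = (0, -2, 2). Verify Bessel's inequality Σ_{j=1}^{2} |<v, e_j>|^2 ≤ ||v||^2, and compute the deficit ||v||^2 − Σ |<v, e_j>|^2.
Σ |<v, e_j>|^2 = 4; ||v||^2 = 8; deficit = 4

Write each e_j = u_j / sqrt(<u_j, u_j>) where u_j is the displayed integer vector. Then <v, e_j> = <v, u_j> / sqrt(<u_j, u_j>), so |<v, e_j>|^2 = <v, u_j>^2 / <u_j, u_j>.
Coefficients: <v, e_1> = 2/sqrt(2), <v, e_2> = 6/sqrt(18).
Square and sum: Σ |<v, e_j>|^2 = 4.
Compute ||v||^2 = v·v = 8.
Deficit = 8 − 4 = 4 ≥ 0, confirming Bessel's inequality. (The deficit equals ||v − Σ <v,e_j> e_j||^2, the squared distance from v to span{e_j}.)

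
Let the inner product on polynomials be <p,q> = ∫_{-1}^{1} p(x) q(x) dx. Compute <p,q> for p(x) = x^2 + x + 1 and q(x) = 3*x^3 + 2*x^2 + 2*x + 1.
<p,q> = 22/3

Expand the product: p(x)·q(x) = 3*x^5 + 5*x^4 + 7*x^3 + 5*x^2 + 3*x + 1.
∫_{-1}^{1} of each monomial x^k gives [2/(k+1) if k even, 0 if k odd]. Integrating term-by-term (or equivalently evaluating the antiderivative F(x) = x^6/2 + x^5 + 7*x^4/4 + 5*x^3/3 + 3*x^2/2 + x at the endpoints):
  F(1) − F(−1) = 89/12 − (1/12) = 22/3.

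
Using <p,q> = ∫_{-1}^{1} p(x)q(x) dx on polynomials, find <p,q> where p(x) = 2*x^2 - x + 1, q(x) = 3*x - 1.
<p,q> = -16/3

Expand the product: p(x)·q(x) = 6*x^3 - 5*x^2 + 4*x - 1.
∫_{-1}^{1} of each monomial x^k gives [2/(k+1) if k even, 0 if k odd]. Integrating term-by-term (or equivalently evaluating the antiderivative F(x) = 3*x^4/2 - 5*x^3/3 + 2*x^2 - x at the endpoints):
  F(1) − F(−1) = 5/6 − (37/6) = -16/3.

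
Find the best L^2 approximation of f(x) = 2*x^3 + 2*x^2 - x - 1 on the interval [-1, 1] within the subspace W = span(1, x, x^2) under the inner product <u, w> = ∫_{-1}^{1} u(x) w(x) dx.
g(x) = 2*x^2 + x/5 - 1

The best approximation g ∈ W is the orthogonal projection of f onto W. Writing g = a_0 + a_1 x + a_2 x^2, the coefficients solve the normal equations G · a = b where
  G_{ij} = <φ_i, φ_j> and b_i = <f, φ_i>, with φ_0 = 1, φ_1 = x, φ_2 = x^2.
G =
  [2, 0, 2/3]
  [0, 2/3, 0]
  [2/3, 0, 2/5],
b = (-2/3, 2/15, 2/15).
Solving gives a_0 = -1, a_1 = 1/5, a_2 = 2, so
  g(x) = 2*x^2 + x/5 - 1.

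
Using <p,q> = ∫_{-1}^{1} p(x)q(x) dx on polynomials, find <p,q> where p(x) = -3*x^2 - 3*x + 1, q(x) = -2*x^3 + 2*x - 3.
<p,q> = -8/5

Expand the product: p(x)·q(x) = 6*x^5 + 6*x^4 - 8*x^3 + 3*x^2 + 11*x - 3.
∫_{-1}^{1} of each monomial x^k gives [2/(k+1) if k even, 0 if k odd]. Integrating term-by-term (or equivalently evaluating the antiderivative F(x) = x^6 + 6*x^5/5 - 2*x^4 + x^3 + 11*x^2/2 - 3*x at the endpoints):
  F(1) − F(−1) = 37/10 − (53/10) = -8/5.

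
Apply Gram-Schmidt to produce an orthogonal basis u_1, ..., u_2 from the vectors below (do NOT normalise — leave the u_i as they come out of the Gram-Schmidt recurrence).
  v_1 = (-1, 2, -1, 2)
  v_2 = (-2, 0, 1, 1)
Orthogonal basis:
  u_1 = (-1, 2, -1, 2)
  u_2 = (-17/10, -3/5, 13/10, 2/5)

Apply the Gram-Schmidt recurrence
  u_1 = v_1
  u_i = v_i − Σ_{j<i} ((v_i · u_j) / (u_j · u_j)) · u_j.

Step by step this gives:
  u_1 = (-1, 2, -1, 2)
  u_2 = (-17/10, -3/5, 13/10, 2/5)

Orthogonality check:
  u_2 · u_1 = 0 (should be 0)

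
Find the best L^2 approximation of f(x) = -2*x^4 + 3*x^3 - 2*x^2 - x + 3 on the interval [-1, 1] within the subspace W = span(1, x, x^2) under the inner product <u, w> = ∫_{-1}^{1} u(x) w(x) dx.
g(x) = -26*x^2/7 + 4*x/5 + 111/35

The best approximation g ∈ W is the orthogonal projection of f onto W. Writing g = a_0 + a_1 x + a_2 x^2, the coefficients solve the normal equations G · a = b where
  G_{ij} = <φ_i, φ_j> and b_i = <f, φ_i>, with φ_0 = 1, φ_1 = x, φ_2 = x^2.
G =
  [2, 0, 2/3]
  [0, 2/3, 0]
  [2/3, 0, 2/5],
b = (58/15, 8/15, 22/35).
Solving gives a_0 = 111/35, a_1 = 4/5, a_2 = -26/7, so
  g(x) = -26*x^2/7 + 4*x/5 + 111/35.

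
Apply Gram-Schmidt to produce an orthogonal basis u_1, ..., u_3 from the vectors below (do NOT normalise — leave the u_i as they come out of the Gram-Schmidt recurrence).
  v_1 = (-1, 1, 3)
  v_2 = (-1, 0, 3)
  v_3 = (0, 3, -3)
Orthogonal basis:
  u_1 = (-1, 1, 3)
  u_2 = (-1/11, -10/11, 3/11)
  u_3 = (-9/10, 0, -3/10)

Apply the Gram-Schmidt recurrence
  u_1 = v_1
  u_i = v_i − Σ_{j<i} ((v_i · u_j) / (u_j · u_j)) · u_j.

Step by step this gives:
  u_1 = (-1, 1, 3)
  u_2 = (-1/11, -10/11, 3/11)
  u_3 = (-9/10, 0, -3/10)

Orthogonality check:
  u_2 · u_1 = 0 (should be 0)
  u_3 · u_1 = 0 (should be 0)
  u_3 · u_2 = 0 (should be 0)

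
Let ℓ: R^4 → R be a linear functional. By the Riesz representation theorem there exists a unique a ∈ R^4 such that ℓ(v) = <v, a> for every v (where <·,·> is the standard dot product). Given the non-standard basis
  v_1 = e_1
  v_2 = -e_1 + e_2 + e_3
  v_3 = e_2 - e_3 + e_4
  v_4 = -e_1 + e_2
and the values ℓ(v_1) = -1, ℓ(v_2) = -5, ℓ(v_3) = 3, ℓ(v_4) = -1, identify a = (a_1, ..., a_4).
a = (-1, -2, -4, 1)

Write a = (a_1, ..., a_4) in the standard basis. For each basis vector v_i, ℓ(v_i) = <v_i, a> is a linear equation in the a_j's. Collect the n equations into a matrix system V a = ℓ, where row i of V is v_i (expressed in the standard basis). Since V is invertible (lower-triangular with 1s on the diagonal, up to permutation), solve by back-substitution:
  V =
[[1, 0, 0, 0],
 [-1, 1, 1, 0],
 [0, 1, -1, 1],
 [-1, 1, 0, 0]]
  V a = (-1, -5, 3, -1)
Solving gives a = (-1, -2, -4, 1).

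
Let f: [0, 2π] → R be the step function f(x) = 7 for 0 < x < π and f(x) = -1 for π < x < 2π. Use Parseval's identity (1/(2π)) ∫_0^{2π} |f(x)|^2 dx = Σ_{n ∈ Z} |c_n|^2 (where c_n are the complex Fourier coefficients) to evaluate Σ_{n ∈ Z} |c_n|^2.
Σ |c_n|^2 = 25

Parseval equates the L^2 energy of f (normalised by 1/(2π)) with the ℓ^2 sum of its Fourier coefficients: (1/(2π)) ∫_0^{2π} |f|^2 = Σ |c_n|^2.
Compute the left side: (1/(2π)) [∫_0^π 7^2 dx + ∫_π^{2π} (-1)^2 dx] = (1/(2π)) · (49π + 1π) = (49 + 1)/2 = 25.
So Σ_{n ∈ Z} |c_n|^2 = 25.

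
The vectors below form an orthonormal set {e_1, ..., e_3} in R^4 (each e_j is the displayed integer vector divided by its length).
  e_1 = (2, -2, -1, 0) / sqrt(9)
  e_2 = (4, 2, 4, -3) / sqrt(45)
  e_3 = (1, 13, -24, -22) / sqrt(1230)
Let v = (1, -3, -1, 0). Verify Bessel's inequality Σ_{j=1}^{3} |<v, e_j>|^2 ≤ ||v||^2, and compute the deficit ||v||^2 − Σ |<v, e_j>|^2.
Σ |<v, e_j>|^2 = 1225/123; ||v||^2 = 11; deficit = 128/123

Write each e_j = u_j / sqrt(<u_j, u_j>) where u_j is the displayed integer vector. Then <v, e_j> = <v, u_j> / sqrt(<u_j, u_j>), so |<v, e_j>|^2 = <v, u_j>^2 / <u_j, u_j>.
Coefficients: <v, e_1> = 9/sqrt(9), <v, e_2> = -6/sqrt(45), <v, e_3> = -14/sqrt(1230).
Square and sum: Σ |<v, e_j>|^2 = 1225/123.
Compute ||v||^2 = v·v = 11.
Deficit = 11 − 1225/123 = 128/123 ≥ 0, confirming Bessel's inequality. (The deficit equals ||v − Σ <v,e_j> e_j||^2, the squared distance from v to span{e_j}.)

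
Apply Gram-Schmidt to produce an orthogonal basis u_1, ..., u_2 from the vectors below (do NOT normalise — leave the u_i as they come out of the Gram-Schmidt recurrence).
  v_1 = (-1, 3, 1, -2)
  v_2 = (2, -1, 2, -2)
Orthogonal basis:
  u_1 = (-1, 3, 1, -2)
  u_2 = (31/15, -6/5, 29/15, -28/15)

Apply the Gram-Schmidt recurrence
  u_1 = v_1
  u_i = v_i − Σ_{j<i} ((v_i · u_j) / (u_j · u_j)) · u_j.

Step by step this gives:
  u_1 = (-1, 3, 1, -2)
  u_2 = (31/15, -6/5, 29/15, -28/15)

Orthogonality check:
  u_2 · u_1 = 0 (should be 0)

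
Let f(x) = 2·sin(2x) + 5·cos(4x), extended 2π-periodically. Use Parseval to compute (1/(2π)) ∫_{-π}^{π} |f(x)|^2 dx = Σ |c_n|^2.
Σ |c_n|^2 = 29/2

Expand |f|^2 and use orthogonality of {sin(nx), cos(mx)} on [-π, π]:
  ∫_{-π}^{π} sin(nx)^2 dx = π, ∫ cos(mx)^2 dx = π, and cross terms integrate to 0.
So ∫_{-π}^{π} f(x)^2 dx = 2^2 · π + 5^2 · π = (4 + 25)π.
Divide by 2π: (4 + 25)/2 = 29/2.
By Parseval, this equals Σ |c_n|^2.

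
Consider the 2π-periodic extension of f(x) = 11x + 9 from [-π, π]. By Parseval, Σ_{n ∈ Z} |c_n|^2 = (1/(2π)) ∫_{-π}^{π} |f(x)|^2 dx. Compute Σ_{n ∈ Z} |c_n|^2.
Σ |c_n|^2 = 121π^2/3 + 81

Expand and integrate term by term over [-π, π]:
  ∫ (11x)^2 dx = 121·(2π^3/3); ∫ 2·11·(9)·x dx = 0 (odd integrand); ∫ 9^2 dx = 81·2π.
So (1/(2π)) ∫_{-π}^{π} (11x + 9)^2 dx = 121π^2/3 + 81 = 121π^2/3 + 81.
Parseval ⇒ Σ |c_n|^2 = 121π^2/3 + 81.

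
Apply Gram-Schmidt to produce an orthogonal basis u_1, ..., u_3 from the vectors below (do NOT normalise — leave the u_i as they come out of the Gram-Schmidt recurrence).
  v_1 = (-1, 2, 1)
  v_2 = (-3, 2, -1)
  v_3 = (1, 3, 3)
Orthogonal basis:
  u_1 = (-1, 2, 1)
  u_2 = (-2, 0, -2)
  u_3 = (1/3, 1/3, -1/3)

Apply the Gram-Schmidt recurrence
  u_1 = v_1
  u_i = v_i − Σ_{j<i} ((v_i · u_j) / (u_j · u_j)) · u_j.

Step by step this gives:
  u_1 = (-1, 2, 1)
  u_2 = (-2, 0, -2)
  u_3 = (1/3, 1/3, -1/3)

Orthogonality check:
  u_2 · u_1 = 0 (should be 0)
  u_3 · u_1 = 0 (should be 0)
  u_3 · u_2 = 0 (should be 0)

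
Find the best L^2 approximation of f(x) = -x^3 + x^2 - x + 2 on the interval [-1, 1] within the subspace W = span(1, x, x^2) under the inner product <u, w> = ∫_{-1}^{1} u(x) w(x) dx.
g(x) = x^2 - 8*x/5 + 2

The best approximation g ∈ W is the orthogonal projection of f onto W. Writing g = a_0 + a_1 x + a_2 x^2, the coefficients solve the normal equations G · a = b where
  G_{ij} = <φ_i, φ_j> and b_i = <f, φ_i>, with φ_0 = 1, φ_1 = x, φ_2 = x^2.
G =
  [2, 0, 2/3]
  [0, 2/3, 0]
  [2/3, 0, 2/5],
b = (14/3, -16/15, 26/15).
Solving gives a_0 = 2, a_1 = -8/5, a_2 = 1, so
  g(x) = x^2 - 8*x/5 + 2.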